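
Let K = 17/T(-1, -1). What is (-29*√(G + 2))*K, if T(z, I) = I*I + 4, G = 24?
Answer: -493*√26/5 ≈ -502.76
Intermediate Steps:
T(z, I) = 4 + I² (T(z, I) = I² + 4 = 4 + I²)
K = 17/5 (K = 17/(4 + (-1)²) = 17/(4 + 1) = 17/5 ≈ 3.4000)
(-29*√(G + 2))*K = -29*√(24 + 2)*(17/5) = -29*√26*(17/5) = -493*√26/5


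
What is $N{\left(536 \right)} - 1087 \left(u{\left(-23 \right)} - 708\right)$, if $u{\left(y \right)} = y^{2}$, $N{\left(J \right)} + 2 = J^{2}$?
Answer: $481867$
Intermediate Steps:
$N{\left(J \right)} = -2 + J^{2}$
$N{\left(536 \right)} - 1087 \left(u{\left(-23 \right)} - 708\right) = \left(-2 + 536^{2}\right) - 1087 \left(\left(-23\right)^{2} - 708\right) = \left(-2 + 287296\right) - 1087 \left(529 - 708\right) = 287294 - 1087 \left(-179\right) = 287294 - -194573 = 287294 + 194573 = 481867$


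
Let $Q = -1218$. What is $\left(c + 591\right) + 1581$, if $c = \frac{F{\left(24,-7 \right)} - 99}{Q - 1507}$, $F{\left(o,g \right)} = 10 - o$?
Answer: $\frac{5918813}{2725} \approx 2172.0$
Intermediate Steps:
$c = \frac{113}{2725}$ ($c = \frac{\left(10 - 24\right) - 99}{-1218 - 1507} = \frac{\left(10 - 24\right) - 99}{-2725} = \left(-14 - 99\right) \left(- \frac{1}{2725}\right) = \left(-113\right) \left(- \frac{1}{2725}\right) = \frac{113}{2725} \approx 0.041468$)
$\left(c + 591\right) + 1581 = \left(\frac{113}{2725} + 591\right) + 1581 = \frac{1610588}{2725} + 1581 = \frac{5918813}{2725}$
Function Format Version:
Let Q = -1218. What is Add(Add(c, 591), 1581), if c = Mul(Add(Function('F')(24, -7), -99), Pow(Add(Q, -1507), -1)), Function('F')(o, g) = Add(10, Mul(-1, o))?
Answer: Rational(5918813, 2725) ≈ 2172.0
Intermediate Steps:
c = Rational(113, 2725) (c = Mul(Add(Add(10, Mul(-1, 24)), -99), Pow(Add(-1218, -1507), -1)) = Mul(Add(Add(10, -24), -99), Pow(-2725, -1)) = Mul(Add(-14, -99), Rational(-1, 2725)) = Mul(-113, Rational(-1, 2725)) = Rational(113, 2725) ≈ 0.041468)
Add(Add(c, 591), 1581) = Add(Add(Rational(113, 2725), 591), 1581) = Add(Rational(1610588, 2725), 1581) = Rational(5918813, 2725)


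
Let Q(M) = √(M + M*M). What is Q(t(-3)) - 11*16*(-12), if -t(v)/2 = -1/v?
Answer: 2112 + I*√2/3 ≈ 2112.0 + 0.4714*I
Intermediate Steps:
t(v) = 2/v (t(v) = -(-2)/v = 2/v)
Q(M) = √(M + M²)
Q(t(-3)) - 11*16*(-12) = √((2/(-3))*(1 + 2/(-3))) - 11*16*(-12) = √((2*(-⅓))*(1 + 2*(-⅓))) - 176*(-12) = √(-2*(1 - ⅔)/3) - 1*(-2112) = √(-⅔*⅓) + 2112 = √(-2/9) + 2112 = I*√2/3 + 2112 = 2112 + I*√2/3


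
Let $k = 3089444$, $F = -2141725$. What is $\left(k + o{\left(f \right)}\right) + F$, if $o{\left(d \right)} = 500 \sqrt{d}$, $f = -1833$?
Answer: $947719 + 500 i \sqrt{1833} \approx 9.4772 \cdot 10^{5} + 21407.0 i$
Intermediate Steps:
$\left(k + o{\left(f \right)}\right) + F = \left(3089444 + 500 \sqrt{-1833}\right) - 2141725 = \left(3089444 + 500 i \sqrt{1833}\right) - 2141725 = 947719 + 500 i \sqrt{1833}$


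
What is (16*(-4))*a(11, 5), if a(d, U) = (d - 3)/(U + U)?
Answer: -256/5 ≈ -51.200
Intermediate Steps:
a(d, U) = (-3 + d)/(2*U) (a(d, U) = (-3 + d)/((2*U)) = (-3 + d)*(1/(2*U)) = (-3 + d)/(2*U))
(16*(-4))*a(11, 5) = (16*(-4))*((1/2)*(-3 + 11)/5) = -32*8/5 = -64*4/5 = -256/5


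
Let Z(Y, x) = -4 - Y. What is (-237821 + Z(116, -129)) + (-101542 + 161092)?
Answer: -178391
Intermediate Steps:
(-237821 + Z(116, -129)) + (-101542 + 161092) = (-237821 + (-4 - 1*116)) + (-101542 + 161092) = (-237821 + (-4 - 116)) + 59550 = (-237821 - 120) + 59550 = -237941 + 59550 = -178391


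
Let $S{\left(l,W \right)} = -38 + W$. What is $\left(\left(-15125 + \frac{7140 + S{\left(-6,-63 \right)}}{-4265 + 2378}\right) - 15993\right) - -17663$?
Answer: $- \frac{25396624}{1887} \approx -13459.0$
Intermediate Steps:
$\left(\left(-15125 + \frac{7140 + S{\left(-6,-63 \right)}}{-4265 + 2378}\right) - 15993\right) - -17663 = \left(\left(-15125 + \frac{7140 - 101}{-4265 + 2378}\right) - 15993\right) - -17663 = \left(\left(-15125 + \frac{7140 - 101}{-1887}\right) - 15993\right) + 17663 = \left(\left(-15125 + 7039 \left(- \frac{1}{1887}\right)\right) - 15993\right) + 17663 = \left(\left(-15125 - \frac{7039}{1887}\right) - 15993\right) + 17663 = \left(- \frac{28547914}{1887} - 15993\right) + 17663 = - \frac{58726705}{1887} + 17663 = - \frac{25396624}{1887}$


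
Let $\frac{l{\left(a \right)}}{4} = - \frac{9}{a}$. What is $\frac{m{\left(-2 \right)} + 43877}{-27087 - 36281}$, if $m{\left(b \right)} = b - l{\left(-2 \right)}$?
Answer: $- \frac{43857}{63368} \approx -0.6921$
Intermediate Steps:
$l{\left(a \right)} = - \frac{36}{a}$ ($l{\left(a \right)} = 4 \left(- \frac{9}{a}\right) = - \frac{36}{a}$)
$m{\left(b \right)} = -18 + b$ ($m{\left(b \right)} = b - - \frac{36}{-2} = b - \left(-36\right) \left(- \frac{1}{2}\right) = b - 18 = -18 + b$)
$\frac{m{\left(-2 \right)} + 43877}{-27087 - 36281} = \frac{\left(-18 - 2\right) + 43877}{-27087 - 36281} = \frac{-20 + 43877}{-63368} = 43857 \left(- \frac{1}{63368}\right) = - \frac{43857}{63368}$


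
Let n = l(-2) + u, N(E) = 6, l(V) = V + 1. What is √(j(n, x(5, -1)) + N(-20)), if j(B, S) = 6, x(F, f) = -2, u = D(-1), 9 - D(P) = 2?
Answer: 2*√3 ≈ 3.4641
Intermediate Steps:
D(P) = 7 (D(P) = 9 - 1*2 = 9 - 2 = 7)
l(V) = 1 + V
u = 7
n = 6 (n = (1 - 2) + 7 = -1 + 7 = 6)
√(j(n, x(5, -1)) + N(-20)) = √(6 + 6) = √12 = 2*√3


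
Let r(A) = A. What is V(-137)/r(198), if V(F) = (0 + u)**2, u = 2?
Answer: 2/99 ≈ 0.020202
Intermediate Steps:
V(F) = 4 (V(F) = (0 + 2)**2 = 2**2 = 4)
V(-137)/r(198) = 4/198 = 4*(1/198) = 2/99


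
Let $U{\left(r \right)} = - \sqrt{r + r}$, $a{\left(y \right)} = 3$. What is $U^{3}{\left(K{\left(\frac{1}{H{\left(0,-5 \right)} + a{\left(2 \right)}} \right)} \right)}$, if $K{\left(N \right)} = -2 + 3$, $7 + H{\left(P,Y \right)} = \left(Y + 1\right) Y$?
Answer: $- 2 \sqrt{2} \approx -2.8284$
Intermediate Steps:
$H{\left(P,Y \right)} = -7 + Y \left(1 + Y\right)$ ($H{\left(P,Y \right)} = -7 + \left(Y + 1\right) Y = -7 + \left(1 + Y\right) Y = -7 + Y \left(1 + Y\right)$)
$K{\left(N \right)} = 1$
$U{\left(r \right)} = - \sqrt{2} \sqrt{r}$ ($U{\left(r \right)} = - \sqrt{2 r} = - \sqrt{2} \sqrt{r}$)
$U^{3}{\left(K{\left(\frac{1}{H{\left(0,-5 \right)} + a{\left(2 \right)}} \right)} \right)} = \left(- \sqrt{2} \sqrt{1}\right)^{3} = \left(\left(-1\right) \sqrt{2} \cdot 1\right)^{3} = \left(- \sqrt{2}\right)^{3} = - 2 \sqrt{2}$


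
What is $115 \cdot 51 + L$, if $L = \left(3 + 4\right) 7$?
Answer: $5914$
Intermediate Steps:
$L = 49$ ($L = 7 \cdot 7 = 49$)
$115 \cdot 51 + L = 115 \cdot 51 + 49 = 5865 + 49 = 5914$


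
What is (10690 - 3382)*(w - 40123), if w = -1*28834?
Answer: -503937756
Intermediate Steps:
w = -28834
(10690 - 3382)*(w - 40123) = (10690 - 3382)*(-28834 - 40123) = 7308*(-68957) = -503937756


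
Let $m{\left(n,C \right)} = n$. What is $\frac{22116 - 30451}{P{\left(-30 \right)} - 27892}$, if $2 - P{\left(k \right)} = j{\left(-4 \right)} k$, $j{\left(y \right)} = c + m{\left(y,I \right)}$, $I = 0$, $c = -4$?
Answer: $\frac{1667}{5626} \approx 0.2963$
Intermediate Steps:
$j{\left(y \right)} = -4 + y$
$P{\left(k \right)} = 2 + 8 k$ ($P{\left(k \right)} = 2 - \left(-4 - 4\right) k = 2 - - 8 k = 2 + 8 k$)
$\frac{22116 - 30451}{P{\left(-30 \right)} - 27892} = \frac{22116 - 30451}{\left(2 + 8 \left(-30\right)\right) - 27892} = - \frac{8335}{\left(2 - 240\right) - 27892} = - \frac{8335}{-238 - 27892} = - \frac{8335}{-28130} = \left(-8335\right) \left(- \frac{1}{28130}\right) = \frac{1667}{5626}$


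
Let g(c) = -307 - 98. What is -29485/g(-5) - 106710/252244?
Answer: 739419679/10215882 ≈ 72.379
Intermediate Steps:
g(c) = -405
-29485/g(-5) - 106710/252244 = -29485/(-405) - 106710/252244 = -29485*(-1/405) - 106710*1/252244 = 5897/81 - 53355/126122 = 739419679/10215882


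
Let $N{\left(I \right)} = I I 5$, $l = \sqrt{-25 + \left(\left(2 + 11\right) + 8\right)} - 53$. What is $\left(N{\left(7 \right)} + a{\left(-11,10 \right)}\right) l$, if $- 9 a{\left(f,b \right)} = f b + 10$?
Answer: $- \frac{122165}{9} + \frac{4610 i}{9} \approx -13574.0 + 512.22 i$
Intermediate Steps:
$a{\left(f,b \right)} = - \frac{10}{9} - \frac{b f}{9}$ ($a{\left(f,b \right)} = - \frac{f b + 10}{9} = - \frac{b f + 10}{9} = - \frac{10 + b f}{9} = - \frac{10}{9} - \frac{b f}{9}$)
$l = -53 + 2 i$ ($l = \sqrt{-25 + \left(13 + 8\right)} - 53 = \sqrt{-25 + 21} - 53 = \sqrt{-4} - 53 = 2 i - 53 = -53 + 2 i \approx -53.0 + 2.0 i$)
$N{\left(I \right)} = 5 I^{2}$ ($N{\left(I \right)} = I^{2} \cdot 5 = 5 I^{2}$)
$\left(N{\left(7 \right)} + a{\left(-11,10 \right)}\right) l = \left(5 \cdot 7^{2} - \left(\frac{10}{9} + \frac{10}{9} \left(-11\right)\right)\right) \left(-53 + 2 i\right) = \left(5 \cdot 49 + \left(- \frac{10}{9} + \frac{110}{9}\right)\right) \left(-53 + 2 i\right) = \left(245 + \frac{100}{9}\right) \left(-53 + 2 i\right) = \frac{2305 \left(-53 + 2 i\right)}{9} = - \frac{122165}{9} + \frac{4610 i}{9}$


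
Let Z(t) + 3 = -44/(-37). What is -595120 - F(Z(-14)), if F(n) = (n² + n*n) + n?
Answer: -814725779/1369 ≈ -5.9513e+5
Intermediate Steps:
Z(t) = -67/37 (Z(t) = -3 - 44/(-37) = -3 - 44*(-1/37) = -3 + 44/37 = -67/37)
F(n) = n + 2*n² (F(n) = (n² + n²) + n = 2*n² + n = n + 2*n²)
-595120 - F(Z(-14)) = -595120 - (-67)*(1 + 2*(-67/37))/37 = -595120 - (-67)*(1 - 134/37)/37 = -595120 - (-67)*(-97)/(37*37) = -595120 - 1*6499/1369 = -595120 - 6499/1369 = -814725779/1369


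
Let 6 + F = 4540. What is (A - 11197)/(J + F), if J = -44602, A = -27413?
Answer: 715/742 ≈ 0.96361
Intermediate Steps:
F = 4534 (F = -6 + 4540 = 4534)
(A - 11197)/(J + F) = (-27413 - 11197)/(-44602 + 4534) = -38610/(-40068) = -38610*(-1/40068) = 715/742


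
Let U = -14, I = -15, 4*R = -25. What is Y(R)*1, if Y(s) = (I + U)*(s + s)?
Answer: 725/2 ≈ 362.50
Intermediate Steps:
R = -25/4 (R = (1/4)*(-25) = -25/4 ≈ -6.2500)
Y(s) = -58*s (Y(s) = (-15 - 14)*(s + s) = -58*s)
Y(R)*1 = -58*(-25/4)*1 = (725/2)*1 = 725/2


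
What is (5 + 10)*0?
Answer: 0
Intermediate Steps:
(5 + 10)*0 = 15*0 = 0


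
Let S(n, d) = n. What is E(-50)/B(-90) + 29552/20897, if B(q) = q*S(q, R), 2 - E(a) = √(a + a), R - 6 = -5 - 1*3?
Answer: 119706497/84632850 - I/810 ≈ 1.4144 - 0.0012346*I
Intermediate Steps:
R = -2 (R = 6 + (-5 - 1*3) = 6 + (-5 - 3) = 6 - 8 = -2)
E(a) = 2 - √2*√a (E(a) = 2 - √(a + a) = 2 - √(2*a) = 2 - √2*√a)
B(q) = q² (B(q) = q*q = q²)
E(-50)/B(-90) + 29552/20897 = (2 - √2*√(-50))/((-90)²) + 29552/20897 = (2 - √2*5*I*√2)/8100 + 29552*(1/20897) = (2 - 10*I)*(1/8100) + 29552/20897 = (1/4050 - I/810) + 29552/20897 = 119706497/84632850 - I/810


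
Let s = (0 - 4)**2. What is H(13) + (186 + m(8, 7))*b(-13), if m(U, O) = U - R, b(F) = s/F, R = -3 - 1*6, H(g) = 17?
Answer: -3027/13 ≈ -232.85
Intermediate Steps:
R = -9 (R = -3 - 6 = -9)
s = 16 (s = (-4)**2 = 16)
b(F) = 16/F
m(U, O) = 9 + U (m(U, O) = U - 1*(-9) = U + 9 = 9 + U)
H(13) + (186 + m(8, 7))*b(-13) = 17 + (186 + (9 + 8))*(16/(-13)) = 17 + (186 + 17)*(16*(-1/13)) = 17 + 203*(-16/13) = 17 - 3248/13 = -3027/13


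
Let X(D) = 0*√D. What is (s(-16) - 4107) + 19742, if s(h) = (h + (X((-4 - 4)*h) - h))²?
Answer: 15635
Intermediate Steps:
X(D) = 0
s(h) = 0 (s(h) = (h + (0 - h))² = (h - h)² = 0² = 0)
(s(-16) - 4107) + 19742 = (0 - 4107) + 19742 = -4107 + 19742 = 15635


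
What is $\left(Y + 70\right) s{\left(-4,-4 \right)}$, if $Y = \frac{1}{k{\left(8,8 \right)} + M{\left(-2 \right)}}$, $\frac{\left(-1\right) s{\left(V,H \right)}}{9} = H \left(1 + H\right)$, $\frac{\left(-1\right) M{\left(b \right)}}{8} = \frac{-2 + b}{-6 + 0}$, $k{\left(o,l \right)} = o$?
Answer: $- \frac{15201}{2} \approx -7600.5$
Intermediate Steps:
$M{\left(b \right)} = - \frac{8}{3} + \frac{4 b}{3}$ ($M{\left(b \right)} = - 8 \frac{-2 + b}{-6 + 0} = - 8 \frac{-2 + b}{-6} = - 8 \left(-2 + b\right) \left(- \frac{1}{6}\right) = - 8 \left(\frac{1}{3} - \frac{b}{6}\right) = - \frac{8}{3} + \frac{4 b}{3}$)
$s{\left(V,H \right)} = - 9 H \left(1 + H\right)$
$Y = \frac{3}{8}$ ($Y = \frac{1}{8 + \left(- \frac{8}{3} + \frac{4}{3} \left(-2\right)\right)} = \frac{1}{8 - \frac{16}{3}} = \frac{1}{\frac{8}{3}} = \frac{3}{8} \approx 0.375$)
$\left(Y + 70\right) s{\left(-4,-4 \right)} = \left(\frac{3}{8} + 70\right) \left(\left(-9\right) \left(-4\right) \left(1 - 4\right)\right) = \frac{563 \left(\left(-9\right) \left(-4\right) \left(-3\right)\right)}{8} = \frac{563}{8} \left(-108\right) = - \frac{15201}{2}$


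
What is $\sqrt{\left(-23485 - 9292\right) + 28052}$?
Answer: $15 i \sqrt{21} \approx 68.739 i$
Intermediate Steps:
$\sqrt{\left(-23485 - 9292\right) + 28052} = \sqrt{-32777 + 28052} = \sqrt{-4725} = 15 i \sqrt{21}$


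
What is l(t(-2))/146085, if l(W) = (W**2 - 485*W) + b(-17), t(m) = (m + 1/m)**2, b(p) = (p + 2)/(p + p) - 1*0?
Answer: -162751/7947024 ≈ -0.020480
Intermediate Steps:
b(p) = (2 + p)/(2*p) (b(p) = (2 + p)/((2*p)) + 0 = (2 + p)*(1/(2*p)) + 0 = (2 + p)/(2*p) + 0 = (2 + p)/(2*p))
t(m) = (m + 1/m)**2
l(W) = 15/34 + W**2 - 485*W (l(W) = (W**2 - 485*W) + (1/2)*(2 - 17)/(-17) = (W**2 - 485*W) + (1/2)*(-1/17)*(-15) = (W**2 - 485*W) + 15/34 = 15/34 + W**2 - 485*W)
l(t(-2))/146085 = (15/34 + ((1 + (-2)**2)**2/(-2)**2)**2 - 485*(1 + (-2)**2)**2/(-2)**2)/146085 = (15/34 + ((1 + 4)**2/4)**2 - 485*(1 + 4)**2/4)*(1/146085) = (15/34 + ((1/4)*5**2)**2 - 485*5**2/4)*(1/146085) = (15/34 + ((1/4)*25)**2 - 485*25/4)*(1/146085) = (15/34 + (25/4)**2 - 485*25/4)*(1/146085) = (15/34 + 625/16 - 12125/4)*(1/146085) = -813755/272*1/146085 = -162751/7947024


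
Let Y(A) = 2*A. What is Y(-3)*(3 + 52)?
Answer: -330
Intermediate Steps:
Y(-3)*(3 + 52) = (2*(-3))*(3 + 52) = -6*55 = -330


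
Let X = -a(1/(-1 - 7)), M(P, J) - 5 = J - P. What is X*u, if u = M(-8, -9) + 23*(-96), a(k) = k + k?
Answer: -551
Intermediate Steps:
a(k) = 2*k
M(P, J) = 5 + J - P (M(P, J) = 5 + (J - P) = 5 + J - P)
X = ¼ (X = -2/(-1 - 7) = -2/(-8) = -2*(-1)/8 = -1*(-¼) = ¼ ≈ 0.25000)
u = -2204 (u = (5 - 9 - 1*(-8)) + 23*(-96) = (5 - 9 + 8) - 2208 = 4 - 2208 = -2204)
X*u = (¼)*(-2204) = -551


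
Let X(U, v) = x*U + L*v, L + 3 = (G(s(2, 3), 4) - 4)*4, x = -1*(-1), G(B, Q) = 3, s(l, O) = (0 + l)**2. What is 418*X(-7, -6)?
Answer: 14630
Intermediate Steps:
s(l, O) = l**2
x = 1
L = -7 (L = -3 + (3 - 4)*4 = -3 - 1*4 = -3 - 4 = -7)
X(U, v) = U - 7*v (X(U, v) = 1*U - 7*v = U - 7*v)
418*X(-7, -6) = 418*(-7 - 7*(-6)) = 418*(-7 + 42) = 418*35 = 14630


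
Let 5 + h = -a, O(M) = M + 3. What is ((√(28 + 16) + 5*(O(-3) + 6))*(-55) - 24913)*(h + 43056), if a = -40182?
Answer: -2210918179 - 9155630*√11 ≈ -2.2413e+9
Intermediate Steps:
O(M) = 3 + M
h = 40177 (h = -5 - 1*(-40182) = -5 + 40182 = 40177)
((√(28 + 16) + 5*(O(-3) + 6))*(-55) - 24913)*(h + 43056) = ((√(28 + 16) + 5*((3 - 3) + 6))*(-55) - 24913)*(40177 + 43056) = ((√44 + 5*(0 + 6))*(-55) - 24913)*83233 = ((2*√11 + 5*6)*(-55) - 24913)*83233 = ((2*√11 + 30)*(-55) - 24913)*83233 = ((30 + 2*√11)*(-55) - 24913)*83233 = ((-1650 - 110*√11) - 24913)*83233 = (-26563 - 110*√11)*83233 = -2210918179 - 9155630*√11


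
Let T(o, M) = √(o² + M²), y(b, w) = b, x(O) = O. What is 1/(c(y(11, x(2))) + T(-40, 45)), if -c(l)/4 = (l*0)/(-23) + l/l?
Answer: 4/3609 + 5*√145/3609 ≈ 0.017791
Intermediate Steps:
c(l) = -4 (c(l) = -4*((l*0)/(-23) + l/l) = -4*(0*(-1/23) + 1) = -4*(0 + 1) = -4*1 = -4)
T(o, M) = √(M² + o²)
1/(c(y(11, x(2))) + T(-40, 45)) = 1/(-4 + √(45² + (-40)²)) = 1/(-4 + √(2025 + 1600)) = 1/(-4 + √3625) = 1/(-4 + 5*√145)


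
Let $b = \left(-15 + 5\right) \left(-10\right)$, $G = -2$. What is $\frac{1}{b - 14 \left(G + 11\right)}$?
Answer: $- \frac{1}{26} \approx -0.038462$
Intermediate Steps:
$b = 100$ ($b = \left(-10\right) \left(-10\right) = 100$)
$\frac{1}{b - 14 \left(G + 11\right)} = \frac{1}{100 - 14 \left(-2 + 11\right)} = \frac{1}{100 - 126} = \frac{1}{-26} = - \frac{1}{26}$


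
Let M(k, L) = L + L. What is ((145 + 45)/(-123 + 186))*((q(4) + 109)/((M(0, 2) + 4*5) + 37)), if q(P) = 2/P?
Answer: 6935/1281 ≈ 5.4137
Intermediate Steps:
M(k, L) = 2*L
((145 + 45)/(-123 + 186))*((q(4) + 109)/((M(0, 2) + 4*5) + 37)) = ((145 + 45)/(-123 + 186))*((2/4 + 109)/((2*2 + 4*5) + 37)) = (190/63)*((2*(¼) + 109)/((4 + 20) + 37)) = (190*(1/63))*((½ + 109)/(24 + 37)) = 190*((219/2)/61)/63 = 190*((219/2)*(1/61))/63 = (190/63)*(219/122) = 6935/1281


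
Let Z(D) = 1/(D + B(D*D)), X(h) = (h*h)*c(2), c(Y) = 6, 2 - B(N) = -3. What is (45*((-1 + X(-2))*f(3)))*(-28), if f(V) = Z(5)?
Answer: -2898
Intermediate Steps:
B(N) = 5 (B(N) = 2 - 1*(-3) = 2 + 3 = 5)
X(h) = 6*h² (X(h) = (h*h)*6 = h²*6 = 6*h²)
Z(D) = 1/(5 + D) (Z(D) = 1/(D + 5) = 1/(5 + D))
f(V) = ⅒ (f(V) = 1/(5 + 5) = 1/10 = ⅒)
(45*((-1 + X(-2))*f(3)))*(-28) = (45*((-1 + 6*(-2)²)*(⅒)))*(-28) = (45*((-1 + 6*4)*(⅒)))*(-28) = (45*((-1 + 24)*(⅒)))*(-28) = (45*(23*(⅒)))*(-28) = (45*(23/10))*(-28) = (207/2)*(-28) = -2898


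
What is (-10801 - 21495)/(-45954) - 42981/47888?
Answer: -214279013/1100322576 ≈ -0.19474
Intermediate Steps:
(-10801 - 21495)/(-45954) - 42981/47888 = -32296*(-1/45954) - 42981*1/47888 = 16148/22977 - 42981/47888 = -214279013/1100322576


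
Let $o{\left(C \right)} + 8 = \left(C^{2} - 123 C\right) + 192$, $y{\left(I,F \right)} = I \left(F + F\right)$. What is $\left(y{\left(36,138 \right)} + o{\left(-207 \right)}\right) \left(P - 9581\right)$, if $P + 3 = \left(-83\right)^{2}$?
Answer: $-211368850$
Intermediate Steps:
$y{\left(I,F \right)} = 2 F I$ ($y{\left(I,F \right)} = I 2 F = 2 F I$)
$o{\left(C \right)} = 184 + C^{2} - 123 C$ ($o{\left(C \right)} = -8 + \left(\left(C^{2} - 123 C\right) + 192\right) = -8 + \left(192 + C^{2} - 123 C\right) = 184 + C^{2} - 123 C$)
$P = 6886$ ($P = -3 + \left(-83\right)^{2} = -3 + 6889 = 6886$)
$\left(y{\left(36,138 \right)} + o{\left(-207 \right)}\right) \left(P - 9581\right) = \left(2 \cdot 138 \cdot 36 + \left(184 + \left(-207\right)^{2} - -25461\right)\right) \left(6886 - 9581\right) = \left(9936 + \left(184 + 42849 + 25461\right)\right) \left(-2695\right) = \left(9936 + 68494\right) \left(-2695\right) = 78430 \left(-2695\right) = -211368850$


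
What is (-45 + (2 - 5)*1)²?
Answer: 2304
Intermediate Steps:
(-45 + (2 - 5)*1)² = (-45 - 3*1)² = (-45 - 3)² = (-48)² = 2304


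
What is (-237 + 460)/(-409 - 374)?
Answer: -223/783 ≈ -0.28480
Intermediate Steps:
(-237 + 460)/(-409 - 374) = 223/(-783) = 223*(-1/783) = -223/783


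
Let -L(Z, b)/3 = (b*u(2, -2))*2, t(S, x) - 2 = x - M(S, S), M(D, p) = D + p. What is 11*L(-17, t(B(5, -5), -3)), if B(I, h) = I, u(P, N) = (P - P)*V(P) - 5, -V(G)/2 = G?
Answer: -3630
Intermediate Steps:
V(G) = -2*G
u(P, N) = -5 (u(P, N) = (P - P)*(-2*P) - 5 = 0*(-2*P) - 5 = 0 - 5 = -5)
t(S, x) = 2 + x - 2*S (t(S, x) = 2 + (x - (S + S)) = 2 + (x - 2*S) = 2 + x - 2*S)
L(Z, b) = 30*b (L(Z, b) = -3*b*(-5)*2 = -3*(-5*b)*2 = -(-30)*b = 30*b)
11*L(-17, t(B(5, -5), -3)) = 11*(30*(2 - 3 - 2*5)) = 11*(30*(2 - 3 - 10)) = 11*(30*(-11)) = 11*(-330) = -3630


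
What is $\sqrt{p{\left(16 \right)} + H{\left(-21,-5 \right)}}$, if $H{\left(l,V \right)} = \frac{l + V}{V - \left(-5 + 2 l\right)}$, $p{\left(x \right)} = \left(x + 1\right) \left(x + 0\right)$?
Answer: $\frac{\sqrt{119679}}{21} \approx 16.474$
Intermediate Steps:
$p{\left(x \right)} = x \left(1 + x\right)$ ($p{\left(x \right)} = \left(1 + x\right) x = x \left(1 + x\right)$)
$H{\left(l,V \right)} = \frac{V + l}{5 + V - 2 l}$
$\sqrt{p{\left(16 \right)} + H{\left(-21,-5 \right)}} = \sqrt{16 \left(1 + 16\right) + \frac{-5 - 21}{5 - 5 - -42}} = \sqrt{16 \cdot 17 + \frac{1}{5 - 5 + 42} \left(-26\right)} = \sqrt{272 + \frac{1}{42} \left(-26\right)} = \sqrt{272 - \frac{13}{21}} = \sqrt{\frac{5699}{21}} = \frac{\sqrt{119679}}{21}$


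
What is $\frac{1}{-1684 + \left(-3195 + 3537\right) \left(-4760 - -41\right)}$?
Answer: $- \frac{1}{1615582} \approx -6.1897 \cdot 10^{-7}$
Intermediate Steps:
$\frac{1}{-1684 + \left(-3195 + 3537\right) \left(-4760 - -41\right)} = \frac{1}{-1684 + 342 \left(-4760 + \left(-13 + 54\right)\right)} = \frac{1}{-1684 + 342 \left(-4760 + 41\right)} = \frac{1}{-1684 + 342 \left(-4719\right)} = \frac{1}{-1684 - 1613898} = \frac{1}{-1615582} = - \frac{1}{1615582}$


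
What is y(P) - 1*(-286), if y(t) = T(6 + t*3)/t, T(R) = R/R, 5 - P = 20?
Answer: 4289/15 ≈ 285.93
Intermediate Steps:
P = -15 (P = 5 - 1*20 = 5 - 20 = -15)
T(R) = 1
y(t) = 1/t
y(P) - 1*(-286) = 1/(-15) - 1*(-286) = -1/15 + 286 = 4289/15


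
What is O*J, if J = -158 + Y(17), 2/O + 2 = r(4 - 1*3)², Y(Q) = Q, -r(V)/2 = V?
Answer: -141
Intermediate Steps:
r(V) = -2*V
O = 1 (O = 2/(-2 + (-2*(4 - 1*3))²) = 2/(-2 + (-2*(4 - 3))²) = 2/(-2 + (-2*1)²) = 2/(-2 + (-2)²) = 2/(-2 + 4) = 2/2 = 2*(½) = 1)
J = -141 (J = -158 + 17 = -141)
O*J = 1*(-141) = -141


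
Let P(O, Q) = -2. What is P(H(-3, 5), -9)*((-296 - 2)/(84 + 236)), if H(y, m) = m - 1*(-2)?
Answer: 149/80 ≈ 1.8625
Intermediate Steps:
H(y, m) = 2 + m (H(y, m) = m + 2 = 2 + m)
P(H(-3, 5), -9)*((-296 - 2)/(84 + 236)) = -2*(-296 - 2)/(84 + 236) = -(-596)/320 = -2*(-149/160) = 149/80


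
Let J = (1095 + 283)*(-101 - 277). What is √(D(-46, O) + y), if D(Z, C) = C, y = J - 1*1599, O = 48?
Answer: I*√522435 ≈ 722.8*I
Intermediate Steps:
J = -520884 (J = 1378*(-378) = -520884)
y = -522483 (y = -520884 - 1*1599 = -520884 - 1599 = -522483)
√(D(-46, O) + y) = √(48 - 522483) = √(-522435) = I*√522435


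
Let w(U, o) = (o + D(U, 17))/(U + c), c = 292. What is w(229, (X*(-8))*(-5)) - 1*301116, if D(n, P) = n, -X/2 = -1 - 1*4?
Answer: -156880807/521 ≈ -3.0112e+5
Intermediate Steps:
X = 10 (X = -2*(-1 - 1*4) = -2*(-1 - 4) = -2*(-5) = 10)
w(U, o) = (U + o)/(292 + U) (w(U, o) = (o + U)/(U + 292) = (U + o)/(292 + U))
w(229, (X*(-8))*(-5)) - 1*301116 = (229 + (10*(-8))*(-5))/(292 + 229) - 1*301116 = (229 - 80*(-5))/521 - 301116 = (229 + 400)/521 - 301116 = (1/521)*629 - 301116 = 629/521 - 301116 = -156880807/521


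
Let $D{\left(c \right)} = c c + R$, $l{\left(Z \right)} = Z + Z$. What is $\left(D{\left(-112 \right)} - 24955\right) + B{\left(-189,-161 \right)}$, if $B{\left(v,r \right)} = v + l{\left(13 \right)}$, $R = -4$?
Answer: $-12578$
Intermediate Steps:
$l{\left(Z \right)} = 2 Z$
$D{\left(c \right)} = -4 + c^{2}$ ($D{\left(c \right)} = c c - 4 = c^{2} - 4 = -4 + c^{2}$)
$B{\left(v,r \right)} = 26 + v$ ($B{\left(v,r \right)} = v + 2 \cdot 13 = v + 26 = 26 + v$)
$\left(D{\left(-112 \right)} - 24955\right) + B{\left(-189,-161 \right)} = \left(\left(-4 + \left(-112\right)^{2}\right) - 24955\right) + \left(26 - 189\right) = \left(\left(-4 + 12544\right) - 24955\right) - 163 = \left(12540 - 24955\right) - 163 = -12415 - 163 = -12578$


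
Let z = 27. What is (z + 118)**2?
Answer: 21025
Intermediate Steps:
(z + 118)**2 = (27 + 118)**2 = 145**2 = 21025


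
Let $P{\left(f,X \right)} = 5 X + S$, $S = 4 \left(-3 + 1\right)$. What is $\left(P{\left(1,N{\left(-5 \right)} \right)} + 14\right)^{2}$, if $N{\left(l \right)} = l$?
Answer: $361$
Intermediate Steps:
$S = -8$ ($S = 4 \left(-2\right) = -8$)
$P{\left(f,X \right)} = -8 + 5 X$ ($P{\left(f,X \right)} = 5 X - 8 = -8 + 5 X$)
$\left(P{\left(1,N{\left(-5 \right)} \right)} + 14\right)^{2} = \left(\left(-8 + 5 \left(-5\right)\right) + 14\right)^{2} = \left(\left(-8 - 25\right) + 14\right)^{2} = \left(-33 + 14\right)^{2} = \left(-19\right)^{2} = 361$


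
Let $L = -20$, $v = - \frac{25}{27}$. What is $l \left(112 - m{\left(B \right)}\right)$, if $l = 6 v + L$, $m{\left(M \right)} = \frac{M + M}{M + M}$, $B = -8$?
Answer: $- \frac{8510}{3} \approx -2836.7$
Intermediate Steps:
$v = - \frac{25}{27}$ ($v = \left(-25\right) \frac{1}{27} = - \frac{25}{27} \approx -0.92593$)
$m{\left(M \right)} = 1$ ($m{\left(M \right)} = \frac{2 M}{2 M} = 2 M \frac{1}{2 M} = 1$)
$l = - \frac{230}{9}$ ($l = 6 \left(- \frac{25}{27}\right) - 20 = - \frac{50}{9} - 20 = - \frac{230}{9} \approx -25.556$)
$l \left(112 - m{\left(B \right)}\right) = - \frac{230 \left(112 - 1\right)}{9} = \left(- \frac{230}{9}\right) 111 = - \frac{8510}{3}$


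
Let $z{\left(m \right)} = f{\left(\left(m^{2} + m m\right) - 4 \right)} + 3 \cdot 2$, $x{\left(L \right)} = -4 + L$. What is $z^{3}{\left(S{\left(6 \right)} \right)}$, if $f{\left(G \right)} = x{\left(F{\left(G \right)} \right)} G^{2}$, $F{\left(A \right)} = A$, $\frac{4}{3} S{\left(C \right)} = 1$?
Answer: $- \frac{17622685274167}{134217728} \approx -1.313 \cdot 10^{5}$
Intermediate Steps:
$S{\left(C \right)} = \frac{3}{4}$ ($S{\left(C \right)} = \frac{3}{4} \cdot 1 = \frac{3}{4}$)
$f{\left(G \right)} = G^{2} \left(-4 + G\right)$ ($f{\left(G \right)} = \left(-4 + G\right) G^{2} = G^{2} \left(-4 + G\right)$)
$z{\left(m \right)} = 6 + \left(-4 + 2 m^{2}\right)^{2} \left(-8 + 2 m^{2}\right)$ ($z{\left(m \right)} = \left(\left(m^{2} + m m\right) - 4\right)^{2} \left(-4 - \left(4 - m^{2} - m m\right)\right) + 3 \cdot 2 = \left(\left(m^{2} + m^{2}\right) - 4\right)^{2} \left(-4 + \left(\left(m^{2} + m^{2}\right) - 4\right)\right) + 6 = \left(2 m^{2} - 4\right)^{2} \left(-4 + \left(2 m^{2} - 4\right)\right) + 6 = \left(-4 + 2 m^{2}\right)^{2} \left(-4 + \left(-4 + 2 m^{2}\right)\right) + 6 = \left(-4 + 2 m^{2}\right)^{2} \left(-8 + 2 m^{2}\right) + 6 = 6 + \left(-4 + 2 m^{2}\right)^{2} \left(-8 + 2 m^{2}\right)$)
$z^{3}{\left(S{\left(6 \right)} \right)} = \left(6 + 8 \left(-2 + \left(\frac{3}{4}\right)^{2}\right)^{2} \left(-4 + \left(\frac{3}{4}\right)^{2}\right)\right)^{3} = \left(6 + 8 \left(-2 + \frac{9}{16}\right)^{2} \left(-4 + \frac{9}{16}\right)\right)^{3} = \left(6 + 8 \left(- \frac{23}{16}\right)^{2} \left(- \frac{55}{16}\right)\right)^{3} = \left(6 + 8 \cdot \frac{529}{256} \left(- \frac{55}{16}\right)\right)^{3} = \left(6 - \frac{29095}{512}\right)^{3} = \left(- \frac{26023}{512}\right)^{3} = - \frac{17622685274167}{134217728}$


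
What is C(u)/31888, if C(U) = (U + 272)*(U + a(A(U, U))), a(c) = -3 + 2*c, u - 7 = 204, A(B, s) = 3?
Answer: 51681/15944 ≈ 3.2414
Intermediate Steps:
u = 211 (u = 7 + 204 = 211)
C(U) = (3 + U)*(272 + U) (C(U) = (U + 272)*(U + (-3 + 2*3)) = (272 + U)*(U + (-3 + 6)) = (272 + U)*(U + 3) = (272 + U)*(3 + U) = (3 + U)*(272 + U))
C(u)/31888 = (816 + 211² + 275*211)/31888 = (816 + 44521 + 58025)*(1/31888) = 103362*(1/31888) = 51681/15944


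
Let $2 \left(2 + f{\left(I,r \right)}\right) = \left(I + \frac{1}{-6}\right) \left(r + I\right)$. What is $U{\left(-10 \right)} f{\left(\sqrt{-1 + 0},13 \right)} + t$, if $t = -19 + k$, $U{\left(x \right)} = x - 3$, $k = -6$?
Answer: $\frac{259}{12} - \frac{1001 i}{12} \approx 21.583 - 83.417 i$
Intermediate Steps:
$f{\left(I,r \right)} = -2 + \frac{\left(- \frac{1}{6} + I\right) \left(I + r\right)}{2}$ ($f{\left(I,r \right)} = -2 + \frac{\left(I + \frac{1}{-6}\right) \left(r + I\right)}{2} = -2 + \frac{\left(I - \frac{1}{6}\right) \left(I + r\right)}{2} = -2 + \frac{\left(- \frac{1}{6} + I\right) \left(I + r\right)}{2}$)
$U{\left(x \right)} = -3 + x$
$t = -25$ ($t = -19 - 6 = -25$)
$U{\left(-10 \right)} f{\left(\sqrt{-1 + 0},13 \right)} + t = \left(-3 - 10\right) \left(-2 + \frac{\left(\sqrt{-1 + 0}\right)^{2}}{2} - \frac{\sqrt{-1 + 0}}{12} - \frac{13}{12} + \frac{1}{2} \sqrt{-1 + 0} \cdot 13\right) - 25 = - 13 \left(-2 + \frac{\left(\sqrt{-1}\right)^{2}}{2} - \frac{\sqrt{-1}}{12} - \frac{13}{12} + \frac{1}{2} \sqrt{-1} \cdot 13\right) - 25 = - 13 \left(-2 + \frac{i^{2}}{2} - \frac{i}{12} - \frac{13}{12} + \frac{1}{2} i 13\right) - 25 = - 13 \left(-2 + \frac{1}{2} \left(-1\right) - \frac{i}{12} - \frac{13}{12} + \frac{13 i}{2}\right) - 25 = - 13 \left(-2 - \frac{1}{2} - \frac{i}{12} - \frac{13}{12} + \frac{13 i}{2}\right) - 25 = - 13 \left(- \frac{43}{12} + \frac{77 i}{12}\right) - 25 = \left(\frac{559}{12} - \frac{1001 i}{12}\right) - 25 = \frac{259}{12} - \frac{1001 i}{12}$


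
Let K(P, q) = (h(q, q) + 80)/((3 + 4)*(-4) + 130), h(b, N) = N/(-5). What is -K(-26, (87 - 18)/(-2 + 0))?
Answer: -869/1020 ≈ -0.85196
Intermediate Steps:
h(b, N) = -N/5 (h(b, N) = N*(-⅕) = -N/5)
K(P, q) = 40/51 - q/510 (K(P, q) = (-q/5 + 80)/((3 + 4)*(-4) + 130) = (80 - q/5)/(7*(-4) + 130) = (80 - q/5)/(-28 + 130) = (80 - q/5)/102 = (80 - q/5)*(1/102) = 40/51 - q/510)
-K(-26, (87 - 18)/(-2 + 0)) = -(40/51 - (87 - 18)/(510*(-2 + 0))) = -(40/51 - 23/(170*(-2))) = -(40/51 - 23*(-1)/(170*2)) = -(40/51 - 1/510*(-69/2)) = -(40/51 + 23/340) = -1*869/1020 = -869/1020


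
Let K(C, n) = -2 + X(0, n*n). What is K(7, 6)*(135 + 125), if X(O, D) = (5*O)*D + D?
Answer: 8840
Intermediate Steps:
X(O, D) = D + 5*D*O (X(O, D) = 5*D*O + D = D + 5*D*O)
K(C, n) = -2 + n² (K(C, n) = -2 + (n*n)*(1 + 5*0) = -2 + n²*(1 + 0) = -2 + n²*1 = -2 + n²)
K(7, 6)*(135 + 125) = (-2 + 6²)*(135 + 125) = (-2 + 36)*260 = 34*260 = 8840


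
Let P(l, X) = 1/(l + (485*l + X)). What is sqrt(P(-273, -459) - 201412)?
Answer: I*sqrt(396680056059885)/44379 ≈ 448.79*I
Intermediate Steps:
P(l, X) = 1/(X + 486*l) (P(l, X) = 1/(l + (X + 485*l)) = 1/(X + 486*l))
sqrt(P(-273, -459) - 201412) = sqrt(1/(-459 + 486*(-273)) - 201412) = sqrt(1/(-459 - 132678) - 201412) = sqrt(1/(-133137) - 201412) = sqrt(-1/133137 - 201412) = sqrt(-26815389445/133137) = I*sqrt(396680056059885)/44379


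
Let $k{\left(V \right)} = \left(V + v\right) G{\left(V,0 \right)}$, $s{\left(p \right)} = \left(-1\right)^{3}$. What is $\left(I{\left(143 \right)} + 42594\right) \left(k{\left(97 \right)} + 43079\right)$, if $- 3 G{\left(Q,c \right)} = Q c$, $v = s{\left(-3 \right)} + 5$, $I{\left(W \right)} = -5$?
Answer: $1834691531$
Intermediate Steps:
$s{\left(p \right)} = -1$
$v = 4$ ($v = -1 + 5 = 4$)
$G{\left(Q,c \right)} = - \frac{Q c}{3}$
$k{\left(V \right)} = 0$ ($k{\left(V \right)} = \left(V + 4\right) \left(\left(- \frac{1}{3}\right) V 0\right) = \left(4 + V\right) 0 = 0$)
$\left(I{\left(143 \right)} + 42594\right) \left(k{\left(97 \right)} + 43079\right) = \left(-5 + 42594\right) \left(0 + 43079\right) = 42589 \cdot 43079 = 1834691531$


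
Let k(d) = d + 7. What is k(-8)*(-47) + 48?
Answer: 95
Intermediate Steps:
k(d) = 7 + d
k(-8)*(-47) + 48 = (7 - 8)*(-47) + 48 = -1*(-47) + 48 = 47 + 48 = 95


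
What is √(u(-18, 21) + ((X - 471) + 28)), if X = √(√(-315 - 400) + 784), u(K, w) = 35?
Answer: √(-408 + √(784 + I*√715)) ≈ 0.0122 + 19.493*I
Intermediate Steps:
X = √(784 + I*√715) (X = √(√(-715) + 784) = √(I*√715 + 784) = √(784 + I*√715) ≈ 28.004 + 0.4774*I)
√(u(-18, 21) + ((X - 471) + 28)) = √(35 + ((√(784 + I*√715) - 471) + 28)) = √(35 + ((-471 + √(784 + I*√715)) + 28)) = √(35 + (-443 + √(784 + I*√715))) = √(-408 + √(784 + I*√715))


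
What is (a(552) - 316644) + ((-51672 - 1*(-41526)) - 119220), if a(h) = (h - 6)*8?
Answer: -441642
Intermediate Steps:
a(h) = -48 + 8*h (a(h) = (-6 + h)*8 = -48 + 8*h)
(a(552) - 316644) + ((-51672 - 1*(-41526)) - 119220) = ((-48 + 8*552) - 316644) + ((-51672 - 1*(-41526)) - 119220) = ((-48 + 4416) - 316644) + ((-51672 + 41526) - 119220) = (4368 - 316644) + (-10146 - 119220) = -312276 - 129366 = -441642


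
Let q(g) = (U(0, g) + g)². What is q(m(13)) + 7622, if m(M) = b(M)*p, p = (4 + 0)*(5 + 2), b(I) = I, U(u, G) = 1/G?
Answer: 18565339521/132496 ≈ 1.4012e+5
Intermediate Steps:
U(u, G) = 1/G
p = 28 (p = 4*7 = 28)
m(M) = 28*M (m(M) = M*28 = 28*M)
q(g) = (g + 1/g)² (q(g) = (1/g + g)² = (g + 1/g)²)
q(m(13)) + 7622 = (1 + (28*13)²)²/(28*13)² + 7622 = (1 + 364²)²/364² + 7622 = (1 + 132496)²/132496 + 7622 = (1/132496)*132497² + 7622 = (1/132496)*17555455009 + 7622 = 17555455009/132496 + 7622 = 18565339521/132496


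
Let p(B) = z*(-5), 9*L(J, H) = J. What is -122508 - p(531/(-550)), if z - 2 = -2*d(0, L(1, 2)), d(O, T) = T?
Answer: -1102492/9 ≈ -1.2250e+5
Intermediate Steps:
L(J, H) = J/9
z = 16/9 (z = 2 - 2/9 = 16/9 ≈ 1.7778)
p(B) = -80/9 (p(B) = (16/9)*(-5) = -80/9)
-122508 - p(531/(-550)) = -122508 - 1*(-80/9) = -122508 + 80/9 = -1102492/9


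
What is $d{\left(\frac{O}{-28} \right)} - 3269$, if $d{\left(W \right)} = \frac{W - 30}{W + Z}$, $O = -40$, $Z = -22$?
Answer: $- \frac{58817}{18} \approx -3267.6$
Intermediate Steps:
$d{\left(W \right)} = \frac{-30 + W}{-22 + W}$ ($d{\left(W \right)} = \frac{W - 30}{W - 22} = \frac{-30 + W}{-22 + W}$)
$d{\left(\frac{O}{-28} \right)} - 3269 = \frac{-30 - \frac{40}{-28}}{-22 - \frac{40}{-28}} - 3269 = \frac{-30 - - \frac{10}{7}}{-22 - - \frac{10}{7}} - 3269 = \frac{-30 + \frac{10}{7}}{-22 + \frac{10}{7}} - 3269 = \frac{1}{- \frac{144}{7}} \left(- \frac{200}{7}\right) - 3269 = \left(- \frac{7}{144}\right) \left(- \frac{200}{7}\right) - 3269 = \frac{25}{18} - 3269 = - \frac{58817}{18}$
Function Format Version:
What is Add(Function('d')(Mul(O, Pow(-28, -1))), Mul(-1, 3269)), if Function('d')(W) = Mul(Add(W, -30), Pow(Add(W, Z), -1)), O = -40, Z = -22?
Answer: Rational(-58817, 18) ≈ -3267.6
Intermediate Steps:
Function('d')(W) = Mul(Pow(Add(-22, W), -1), Add(-30, W)) (Function('d')(W) = Mul(Add(W, -30), Pow(Add(W, -22), -1)) = Mul(Add(-30, W), Pow(Add(-22, W), -1)) = Mul(Pow(Add(-22, W), -1), Add(-30, W)))
Add(Function('d')(Mul(O, Pow(-28, -1))), Mul(-1, 3269)) = Add(Mul(Pow(Add(-22, Mul(-40, Pow(-28, -1))), -1), Add(-30, Mul(-40, Pow(-28, -1)))), Mul(-1, 3269)) = Add(Mul(Pow(Add(-22, Mul(-40, Rational(-1, 28))), -1), Add(-30, Mul(-40, Rational(-1, 28)))), -3269) = Add(Mul(Pow(Add(-22, Rational(10, 7)), -1), Add(-30, Rational(10, 7))), -3269) = Add(Mul(Pow(Rational(-144, 7), -1), Rational(-200, 7)), -3269) = Add(Mul(Rational(-7, 144), Rational(-200, 7)), -3269) = Add(Rational(25, 18), -3269) = Rational(-58817, 18)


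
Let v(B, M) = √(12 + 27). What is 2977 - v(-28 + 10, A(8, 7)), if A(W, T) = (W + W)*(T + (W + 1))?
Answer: 2977 - √39 ≈ 2970.8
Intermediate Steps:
A(W, T) = 2*W*(1 + T + W) (A(W, T) = (2*W)*(T + (1 + W)) = (2*W)*(1 + T + W) = 2*W*(1 + T + W))
v(B, M) = √39
2977 - v(-28 + 10, A(8, 7)) = 2977 - √39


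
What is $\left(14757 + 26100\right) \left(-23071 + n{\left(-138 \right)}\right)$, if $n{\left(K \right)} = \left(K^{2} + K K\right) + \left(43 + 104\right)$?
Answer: $619555548$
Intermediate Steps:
$n{\left(K \right)} = 147 + 2 K^{2}$ ($n{\left(K \right)} = \left(K^{2} + K^{2}\right) + 147 = 2 K^{2} + 147 = 147 + 2 K^{2}$)
$\left(14757 + 26100\right) \left(-23071 + n{\left(-138 \right)}\right) = \left(14757 + 26100\right) \left(-23071 + \left(147 + 2 \left(-138\right)^{2}\right)\right) = 40857 \left(-23071 + \left(147 + 2 \cdot 19044\right)\right) = 40857 \left(-23071 + \left(147 + 38088\right)\right) = 40857 \left(-23071 + 38235\right) = 40857 \cdot 15164 = 619555548$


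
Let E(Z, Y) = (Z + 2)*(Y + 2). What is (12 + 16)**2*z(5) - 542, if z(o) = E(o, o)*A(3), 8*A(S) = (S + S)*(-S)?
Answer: -86978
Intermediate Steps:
E(Z, Y) = (2 + Y)*(2 + Z) (E(Z, Y) = (2 + Z)*(2 + Y) = (2 + Y)*(2 + Z))
A(S) = -S**2/4 (A(S) = ((S + S)*(-S))/8 = ((2*S)*(-S))/8 = (-2*S**2)/8 = -S**2/4)
z(o) = -9 - 9*o - 9*o**2/4 (z(o) = (4 + 2*o + 2*o + o*o)*(-1/4*3**2) = (4 + 2*o + 2*o + o**2)*(-1/4*9) = (4 + o**2 + 4*o)*(-9/4) = -9 - 9*o - 9*o**2/4)
(12 + 16)**2*z(5) - 542 = (12 + 16)**2*(-9 - 9*5 - 9/4*5**2) - 542 = 28**2*(-9 - 45 - 9/4*25) - 542 = 784*(-9 - 45 - 225/4) - 542 = 784*(-441/4) - 542 = -86436 - 542 = -86978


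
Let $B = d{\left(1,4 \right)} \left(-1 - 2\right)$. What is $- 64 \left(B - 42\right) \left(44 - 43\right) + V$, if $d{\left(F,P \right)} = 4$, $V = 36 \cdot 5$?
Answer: $3636$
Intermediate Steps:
$V = 180$
$B = -12$ ($B = 4 \left(-1 - 2\right) = 4 \left(-3\right) = -12$)
$- 64 \left(B - 42\right) \left(44 - 43\right) + V = - 64 \left(-12 - 42\right) \left(44 - 43\right) + 180 = - 64 \left(\left(-54\right) 1\right) + 180 = \left(-64\right) \left(-54\right) + 180 = 3456 + 180 = 3636$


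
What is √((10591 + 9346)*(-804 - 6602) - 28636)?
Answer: I*√147682058 ≈ 12152.0*I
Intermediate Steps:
√((10591 + 9346)*(-804 - 6602) - 28636) = √(19937*(-7406) - 28636) = √(-147653422 - 28636) = √(-147682058) = I*√147682058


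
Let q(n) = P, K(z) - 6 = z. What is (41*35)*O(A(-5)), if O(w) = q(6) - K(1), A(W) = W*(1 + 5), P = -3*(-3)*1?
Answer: 2870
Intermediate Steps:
K(z) = 6 + z
P = 9 (P = 9*1 = 9)
A(W) = 6*W (A(W) = W*6 = 6*W)
q(n) = 9
O(w) = 2 (O(w) = 9 - (6 + 1) = 9 - 1*7 = 9 - 7 = 2)
(41*35)*O(A(-5)) = (41*35)*2 = 1435*2 = 2870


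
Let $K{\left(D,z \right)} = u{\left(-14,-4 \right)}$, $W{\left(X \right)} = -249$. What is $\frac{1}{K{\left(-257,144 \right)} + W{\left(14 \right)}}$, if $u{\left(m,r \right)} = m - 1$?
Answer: $- \frac{1}{264} \approx -0.0037879$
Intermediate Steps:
$u{\left(m,r \right)} = -1 + m$ ($u{\left(m,r \right)} = m - 1 = -1 + m$)
$K{\left(D,z \right)} = -15$ ($K{\left(D,z \right)} = -1 - 14 = -15$)
$\frac{1}{K{\left(-257,144 \right)} + W{\left(14 \right)}} = \frac{1}{-15 - 249} = \frac{1}{-264} = - \frac{1}{264}$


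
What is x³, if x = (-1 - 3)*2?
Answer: -512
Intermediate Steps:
x = -8 (x = -4*2 = -8)
x³ = (-8)³ = -512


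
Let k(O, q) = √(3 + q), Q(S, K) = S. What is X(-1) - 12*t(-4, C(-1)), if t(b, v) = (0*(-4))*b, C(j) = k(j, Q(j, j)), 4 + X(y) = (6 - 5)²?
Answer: -3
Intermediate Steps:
X(y) = -3 (X(y) = -4 + (6 - 5)² = -4 + 1² = -4 + 1 = -3)
C(j) = √(3 + j)
t(b, v) = 0 (t(b, v) = 0*b = 0)
X(-1) - 12*t(-4, C(-1)) = -3 - 12*0 = -3 + 0 = -3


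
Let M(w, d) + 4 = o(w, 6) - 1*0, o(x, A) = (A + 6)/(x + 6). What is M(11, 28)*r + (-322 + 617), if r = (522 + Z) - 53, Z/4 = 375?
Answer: -105249/17 ≈ -6191.1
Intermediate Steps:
Z = 1500 (Z = 4*375 = 1500)
o(x, A) = (6 + A)/(6 + x)
M(w, d) = -4 + 12/(6 + w) (M(w, d) = -4 + ((6 + 6)/(6 + w) - 1*0) = -4 + (12/(6 + w) + 0) = -4 + 12/(6 + w))
r = 1969 (r = (522 + 1500) - 53 = 2022 - 53 = 1969)
M(11, 28)*r + (-322 + 617) = (4*(-3 - 1*11)/(6 + 11))*1969 + (-322 + 617) = (4*(-3 - 11)/17)*1969 + 295 = (4*(1/17)*(-14))*1969 + 295 = -56/17*1969 + 295 = -110264/17 + 295 = -105249/17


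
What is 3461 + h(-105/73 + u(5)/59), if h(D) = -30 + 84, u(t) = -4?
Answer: 3515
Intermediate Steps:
h(D) = 54
3461 + h(-105/73 + u(5)/59) = 3461 + 54 = 3515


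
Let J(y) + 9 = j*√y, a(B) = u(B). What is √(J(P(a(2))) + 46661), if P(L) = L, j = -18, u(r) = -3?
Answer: √(46652 - 18*I*√3) ≈ 215.99 - 0.0722*I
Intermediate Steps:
a(B) = -3
J(y) = -9 - 18*√y
√(J(P(a(2))) + 46661) = √((-9 - 18*I*√3) + 46661) = √(46652 - 18*I*√3)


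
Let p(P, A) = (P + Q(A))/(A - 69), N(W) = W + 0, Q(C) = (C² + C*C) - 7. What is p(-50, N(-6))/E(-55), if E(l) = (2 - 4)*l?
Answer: -1/550 ≈ -0.0018182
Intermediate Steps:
Q(C) = -7 + 2*C² (Q(C) = (C² + C²) - 7 = 2*C² - 7 = -7 + 2*C²)
N(W) = W
E(l) = -2*l
p(P, A) = (-7 + P + 2*A²)/(-69 + A) (p(P, A) = (P + (-7 + 2*A²))/(A - 69) = (-7 + P + 2*A²)/(-69 + A))
p(-50, N(-6))/E(-55) = ((-7 - 50 + 2*(-6)²)/(-69 - 6))/((-2*(-55))) = ((-7 - 50 + 2*36)/(-75))/110 = -(-7 - 50 + 72)/75*(1/110) = -1/75*15*(1/110) = -⅕*1/110 = -1/550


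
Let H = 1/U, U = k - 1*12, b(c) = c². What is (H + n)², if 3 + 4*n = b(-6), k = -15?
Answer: 786769/11664 ≈ 67.453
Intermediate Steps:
n = 33/4 (n = -¾ + (¼)*(-6)² = -¾ + (¼)*36 = -¾ + 9 = 33/4 ≈ 8.2500)
U = -27 (U = -15 - 1*12 = -15 - 12 = -27)
H = -1/27 (H = 1/(-27) = -1/27 ≈ -0.037037)
(H + n)² = (-1/27 + 33/4)² = (887/108)² = 786769/11664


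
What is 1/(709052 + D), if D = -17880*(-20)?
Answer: 1/1066652 ≈ 9.3751e-7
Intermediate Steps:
D = 357600
1/(709052 + D) = 1/(709052 + 357600) = 1/1066652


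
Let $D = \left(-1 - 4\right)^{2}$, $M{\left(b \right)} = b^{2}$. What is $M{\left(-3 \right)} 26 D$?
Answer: $5850$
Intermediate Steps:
$D = 25$ ($D = \left(-5\right)^{2} = 25$)
$M{\left(-3 \right)} 26 D = \left(-3\right)^{2} \cdot 26 \cdot 25 = 9 \cdot 26 \cdot 25 = 234 \cdot 25 = 5850$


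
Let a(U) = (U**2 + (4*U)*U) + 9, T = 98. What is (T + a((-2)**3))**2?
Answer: 182329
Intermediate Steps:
a(U) = 9 + 5*U**2 (a(U) = (U**2 + 4*U**2) + 9 = 5*U**2 + 9 = 9 + 5*U**2)
(T + a((-2)**3))**2 = (98 + (9 + 5*((-2)**3)**2))**2 = (98 + (9 + 5*(-8)**2))**2 = (98 + (9 + 5*64))**2 = (98 + (9 + 320))**2 = (98 + 329)**2 = 427**2 = 182329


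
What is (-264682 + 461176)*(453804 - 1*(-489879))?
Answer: 185428047402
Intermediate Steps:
(-264682 + 461176)*(453804 - 1*(-489879)) = 196494*(453804 + 489879) = 196494*943683 = 185428047402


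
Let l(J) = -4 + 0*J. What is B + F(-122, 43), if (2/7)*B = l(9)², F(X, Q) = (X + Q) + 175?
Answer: 152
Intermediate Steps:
l(J) = -4 (l(J) = -4 + 0 = -4)
F(X, Q) = 175 + Q + X (F(X, Q) = (Q + X) + 175 = 175 + Q + X)
B = 56 (B = (7/2)*(-4)² = (7/2)*16 = 56)
B + F(-122, 43) = 56 + (175 + 43 - 122) = 56 + 96 = 152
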